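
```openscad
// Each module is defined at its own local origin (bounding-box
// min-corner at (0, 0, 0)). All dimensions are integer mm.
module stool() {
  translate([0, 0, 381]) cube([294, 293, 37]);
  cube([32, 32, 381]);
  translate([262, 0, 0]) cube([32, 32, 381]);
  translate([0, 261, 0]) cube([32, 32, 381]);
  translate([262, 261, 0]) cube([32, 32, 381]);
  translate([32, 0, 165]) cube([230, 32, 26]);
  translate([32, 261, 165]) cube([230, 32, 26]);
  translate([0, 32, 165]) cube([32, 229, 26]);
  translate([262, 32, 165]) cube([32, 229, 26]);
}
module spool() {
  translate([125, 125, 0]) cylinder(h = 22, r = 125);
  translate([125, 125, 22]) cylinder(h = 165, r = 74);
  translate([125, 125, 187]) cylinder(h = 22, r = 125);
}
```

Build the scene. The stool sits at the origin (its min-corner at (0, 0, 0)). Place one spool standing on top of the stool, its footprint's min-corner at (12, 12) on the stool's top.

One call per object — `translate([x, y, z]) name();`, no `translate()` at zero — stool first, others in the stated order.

stool();
translate([12, 12, 418]) spool();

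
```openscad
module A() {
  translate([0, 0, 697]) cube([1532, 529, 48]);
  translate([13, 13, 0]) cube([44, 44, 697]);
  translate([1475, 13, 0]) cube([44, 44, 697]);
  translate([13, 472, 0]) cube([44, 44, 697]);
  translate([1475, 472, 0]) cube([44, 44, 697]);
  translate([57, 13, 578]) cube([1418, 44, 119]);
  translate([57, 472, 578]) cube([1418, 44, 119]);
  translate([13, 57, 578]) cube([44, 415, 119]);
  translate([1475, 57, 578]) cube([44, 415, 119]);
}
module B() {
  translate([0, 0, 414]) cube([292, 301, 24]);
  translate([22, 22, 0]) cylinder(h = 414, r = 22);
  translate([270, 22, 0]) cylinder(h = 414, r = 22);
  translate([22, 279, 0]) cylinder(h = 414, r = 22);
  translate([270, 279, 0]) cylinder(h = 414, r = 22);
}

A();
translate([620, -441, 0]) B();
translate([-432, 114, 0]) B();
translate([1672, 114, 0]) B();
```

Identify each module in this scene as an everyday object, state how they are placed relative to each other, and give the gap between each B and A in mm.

Each stool's nearest face is 140 mm from the table's bounding box.

A is a table. B is a stool. Three stools sit around the table at the −y, −x, +x sides. The gap between each stool and the table is 140 mm.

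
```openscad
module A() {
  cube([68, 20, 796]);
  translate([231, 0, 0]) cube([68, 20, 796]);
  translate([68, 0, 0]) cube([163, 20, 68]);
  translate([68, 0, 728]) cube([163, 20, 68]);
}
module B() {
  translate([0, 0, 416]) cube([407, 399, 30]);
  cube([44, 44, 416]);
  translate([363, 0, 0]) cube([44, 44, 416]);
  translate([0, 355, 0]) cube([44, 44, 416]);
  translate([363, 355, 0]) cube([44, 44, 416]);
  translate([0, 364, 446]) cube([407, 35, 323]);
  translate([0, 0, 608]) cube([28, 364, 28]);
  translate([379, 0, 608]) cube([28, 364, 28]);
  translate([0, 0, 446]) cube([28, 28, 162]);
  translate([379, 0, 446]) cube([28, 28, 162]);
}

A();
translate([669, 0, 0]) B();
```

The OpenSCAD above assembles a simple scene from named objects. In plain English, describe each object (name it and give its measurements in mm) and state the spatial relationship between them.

A is a rectangular picture frame lying in the x–z plane (depth along y). The opening is 163 mm wide (x) by 660 mm tall (z), surrounded by a border 68 mm wide on all four sides. The frame is 20 mm deep and is made of two full-height vertical stiles with two horizontal rails fitted between them.

B is a chair. The seat is a 407×399×30 mm slab with its top at z = 446 mm, on four 44×44 mm corner legs (flush with the seat edges, standing on z = 0). A flat backrest 35 mm thick, 323 mm tall, spans the full seat width and rises from the seat top along its +y edge, rear face flush with the rear of the seat. Two armrests of 28×28 mm section run along each side from the seat's front edge to the front of the backrest, top faces 190 mm above the seat top and outer faces flush with the seat's x-edges; a 28×28 mm post under the front of each armrest stands on the seat at the front corner.

The chair is on the floor beside the picture frame on its +x side.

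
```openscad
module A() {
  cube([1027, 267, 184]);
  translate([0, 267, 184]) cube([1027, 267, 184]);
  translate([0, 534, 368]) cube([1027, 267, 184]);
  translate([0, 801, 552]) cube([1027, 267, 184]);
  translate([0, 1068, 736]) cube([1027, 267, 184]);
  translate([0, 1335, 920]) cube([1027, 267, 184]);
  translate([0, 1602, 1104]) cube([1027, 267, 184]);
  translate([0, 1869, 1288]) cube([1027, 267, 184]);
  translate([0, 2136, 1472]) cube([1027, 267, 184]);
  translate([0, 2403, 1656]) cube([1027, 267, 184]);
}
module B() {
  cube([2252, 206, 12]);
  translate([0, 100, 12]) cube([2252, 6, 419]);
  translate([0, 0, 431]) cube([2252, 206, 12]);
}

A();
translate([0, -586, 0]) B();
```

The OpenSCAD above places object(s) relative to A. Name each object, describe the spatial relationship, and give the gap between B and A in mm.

The I-beam's nearest face is 380 mm from the staircase's −y face.

A is a staircase. B is an I-beam. The I-beam is on the floor beside the staircase on its −y side. The gap between the I-beam and the staircase is 380 mm.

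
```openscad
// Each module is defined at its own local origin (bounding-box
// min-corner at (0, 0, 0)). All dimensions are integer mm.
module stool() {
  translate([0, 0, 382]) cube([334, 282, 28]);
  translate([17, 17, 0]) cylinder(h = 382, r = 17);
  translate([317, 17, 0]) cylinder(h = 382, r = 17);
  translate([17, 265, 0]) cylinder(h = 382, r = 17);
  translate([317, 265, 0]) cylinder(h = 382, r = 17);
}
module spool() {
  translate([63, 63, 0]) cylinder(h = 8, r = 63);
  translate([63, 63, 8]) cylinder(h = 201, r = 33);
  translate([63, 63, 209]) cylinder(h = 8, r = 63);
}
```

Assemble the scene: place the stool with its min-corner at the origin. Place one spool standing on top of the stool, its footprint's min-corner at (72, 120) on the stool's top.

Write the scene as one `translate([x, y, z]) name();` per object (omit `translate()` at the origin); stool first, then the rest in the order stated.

stool();
translate([72, 120, 410]) spool();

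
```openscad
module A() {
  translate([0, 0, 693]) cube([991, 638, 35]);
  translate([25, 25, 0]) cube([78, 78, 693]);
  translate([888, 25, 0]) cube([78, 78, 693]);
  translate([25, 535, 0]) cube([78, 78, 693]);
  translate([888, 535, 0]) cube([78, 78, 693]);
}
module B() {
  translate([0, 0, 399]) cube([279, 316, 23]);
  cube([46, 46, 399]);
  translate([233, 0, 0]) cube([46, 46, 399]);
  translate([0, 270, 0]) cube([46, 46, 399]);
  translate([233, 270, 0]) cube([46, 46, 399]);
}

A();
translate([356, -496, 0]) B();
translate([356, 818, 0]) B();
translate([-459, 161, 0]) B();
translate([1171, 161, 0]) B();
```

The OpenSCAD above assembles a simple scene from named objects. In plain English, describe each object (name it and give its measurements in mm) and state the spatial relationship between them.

A is a rectangular dining table. The top is 991×638×35 mm with its upper surface at z = 728 mm. It stands on four 78×78 mm square legs, each inset 25 mm from the nearest pair of top edges, running from the floor to the underside of the top.

B is a simple wooden stool: a rectangular seat 279 mm (x) by 316 mm (y), 23 mm thick, top face at z = 422 mm, on four square legs, each 46×46 mm in cross-section. The legs rest on z = 0, each flush with a corner of the seat.

Four stools sit around the table at the −y, +y, −x, +x sides.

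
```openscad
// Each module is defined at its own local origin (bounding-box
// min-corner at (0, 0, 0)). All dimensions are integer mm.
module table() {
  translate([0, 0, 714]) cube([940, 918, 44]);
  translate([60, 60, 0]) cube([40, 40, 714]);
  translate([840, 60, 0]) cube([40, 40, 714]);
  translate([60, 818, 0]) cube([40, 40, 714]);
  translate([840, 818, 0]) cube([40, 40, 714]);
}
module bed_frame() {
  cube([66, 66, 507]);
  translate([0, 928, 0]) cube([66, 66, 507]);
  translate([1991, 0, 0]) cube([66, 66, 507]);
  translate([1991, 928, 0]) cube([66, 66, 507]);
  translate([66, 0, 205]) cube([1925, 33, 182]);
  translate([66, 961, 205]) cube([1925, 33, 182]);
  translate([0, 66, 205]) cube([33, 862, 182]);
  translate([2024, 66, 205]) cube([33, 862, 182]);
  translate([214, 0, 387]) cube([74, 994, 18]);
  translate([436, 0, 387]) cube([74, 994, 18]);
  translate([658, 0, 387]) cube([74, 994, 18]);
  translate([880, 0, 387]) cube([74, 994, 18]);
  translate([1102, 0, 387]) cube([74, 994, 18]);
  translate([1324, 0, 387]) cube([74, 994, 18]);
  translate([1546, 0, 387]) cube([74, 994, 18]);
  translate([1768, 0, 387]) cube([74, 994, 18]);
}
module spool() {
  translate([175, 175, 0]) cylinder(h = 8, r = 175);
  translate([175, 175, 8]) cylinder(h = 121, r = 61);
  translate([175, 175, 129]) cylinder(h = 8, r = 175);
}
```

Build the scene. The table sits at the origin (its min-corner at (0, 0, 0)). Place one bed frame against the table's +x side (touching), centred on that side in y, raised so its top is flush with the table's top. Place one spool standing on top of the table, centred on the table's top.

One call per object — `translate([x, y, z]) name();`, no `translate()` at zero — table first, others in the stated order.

table();
translate([940, -38, 251]) bed_frame();
translate([295, 284, 758]) spool();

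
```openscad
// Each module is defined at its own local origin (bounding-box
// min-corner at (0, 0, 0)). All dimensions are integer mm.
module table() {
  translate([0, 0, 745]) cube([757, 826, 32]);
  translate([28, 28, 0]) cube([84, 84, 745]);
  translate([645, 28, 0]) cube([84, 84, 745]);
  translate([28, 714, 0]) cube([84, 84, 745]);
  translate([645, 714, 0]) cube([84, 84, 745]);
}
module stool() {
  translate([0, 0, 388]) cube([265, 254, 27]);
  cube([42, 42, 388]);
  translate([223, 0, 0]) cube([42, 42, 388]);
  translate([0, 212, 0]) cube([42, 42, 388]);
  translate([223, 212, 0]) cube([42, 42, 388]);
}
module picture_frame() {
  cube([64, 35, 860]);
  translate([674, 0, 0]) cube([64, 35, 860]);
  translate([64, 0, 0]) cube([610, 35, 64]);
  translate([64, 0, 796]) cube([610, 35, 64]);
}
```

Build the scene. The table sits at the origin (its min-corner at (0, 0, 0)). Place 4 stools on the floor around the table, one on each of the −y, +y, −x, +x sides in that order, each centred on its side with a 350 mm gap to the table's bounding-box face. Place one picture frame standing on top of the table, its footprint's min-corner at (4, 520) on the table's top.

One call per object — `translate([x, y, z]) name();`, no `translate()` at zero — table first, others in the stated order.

table();
translate([246, -604, 0]) stool();
translate([246, 1176, 0]) stool();
translate([-615, 286, 0]) stool();
translate([1107, 286, 0]) stool();
translate([4, 520, 777]) picture_frame();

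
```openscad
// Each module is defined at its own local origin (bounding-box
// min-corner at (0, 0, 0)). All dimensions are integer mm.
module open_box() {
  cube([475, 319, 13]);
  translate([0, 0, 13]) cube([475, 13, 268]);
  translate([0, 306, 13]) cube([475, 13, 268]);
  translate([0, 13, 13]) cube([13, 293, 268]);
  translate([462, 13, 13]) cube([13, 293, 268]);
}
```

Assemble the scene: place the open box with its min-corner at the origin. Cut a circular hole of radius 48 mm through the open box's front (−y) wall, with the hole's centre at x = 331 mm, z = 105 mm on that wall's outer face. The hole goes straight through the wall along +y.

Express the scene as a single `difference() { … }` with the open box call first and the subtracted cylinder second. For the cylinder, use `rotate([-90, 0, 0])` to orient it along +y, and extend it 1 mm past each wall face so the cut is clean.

difference() {
  open_box();
  translate([331, -1, 105]) rotate([-90, 0, 0]) cylinder(h = 15, r = 48);
}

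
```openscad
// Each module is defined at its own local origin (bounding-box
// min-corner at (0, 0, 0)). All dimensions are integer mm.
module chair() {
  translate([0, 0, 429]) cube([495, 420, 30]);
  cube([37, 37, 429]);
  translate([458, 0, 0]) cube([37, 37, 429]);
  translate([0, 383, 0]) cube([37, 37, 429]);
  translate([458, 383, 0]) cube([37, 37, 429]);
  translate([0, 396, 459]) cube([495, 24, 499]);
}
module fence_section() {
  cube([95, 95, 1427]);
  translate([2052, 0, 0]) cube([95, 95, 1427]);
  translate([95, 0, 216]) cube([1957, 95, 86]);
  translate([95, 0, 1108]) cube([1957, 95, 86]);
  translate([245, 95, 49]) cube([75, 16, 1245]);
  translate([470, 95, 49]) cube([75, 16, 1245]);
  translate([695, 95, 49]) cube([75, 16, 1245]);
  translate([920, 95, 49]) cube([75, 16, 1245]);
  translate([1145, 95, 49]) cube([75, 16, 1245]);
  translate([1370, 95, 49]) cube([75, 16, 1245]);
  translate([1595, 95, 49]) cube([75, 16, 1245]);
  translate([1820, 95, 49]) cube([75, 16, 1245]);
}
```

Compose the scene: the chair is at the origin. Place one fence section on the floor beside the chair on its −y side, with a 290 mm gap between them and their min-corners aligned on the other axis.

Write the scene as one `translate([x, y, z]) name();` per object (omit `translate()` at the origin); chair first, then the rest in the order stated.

chair();
translate([0, -401, 0]) fence_section();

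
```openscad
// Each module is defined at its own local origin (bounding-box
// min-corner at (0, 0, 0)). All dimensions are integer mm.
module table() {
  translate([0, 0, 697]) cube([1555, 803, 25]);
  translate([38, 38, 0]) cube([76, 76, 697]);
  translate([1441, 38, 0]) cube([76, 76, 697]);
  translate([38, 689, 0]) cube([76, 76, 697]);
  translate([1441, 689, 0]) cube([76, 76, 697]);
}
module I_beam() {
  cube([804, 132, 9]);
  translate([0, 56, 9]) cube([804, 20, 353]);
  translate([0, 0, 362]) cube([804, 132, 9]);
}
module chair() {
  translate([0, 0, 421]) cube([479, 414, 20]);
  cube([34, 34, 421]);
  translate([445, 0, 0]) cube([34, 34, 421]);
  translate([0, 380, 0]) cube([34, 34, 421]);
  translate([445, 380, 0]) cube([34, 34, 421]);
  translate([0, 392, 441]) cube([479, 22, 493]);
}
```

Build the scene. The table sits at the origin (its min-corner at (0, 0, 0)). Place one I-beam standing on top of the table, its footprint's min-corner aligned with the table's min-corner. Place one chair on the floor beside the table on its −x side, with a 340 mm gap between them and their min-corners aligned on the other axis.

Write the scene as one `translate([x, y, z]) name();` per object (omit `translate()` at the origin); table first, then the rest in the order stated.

table();
translate([0, 0, 722]) I_beam();
translate([-819, 0, 0]) chair();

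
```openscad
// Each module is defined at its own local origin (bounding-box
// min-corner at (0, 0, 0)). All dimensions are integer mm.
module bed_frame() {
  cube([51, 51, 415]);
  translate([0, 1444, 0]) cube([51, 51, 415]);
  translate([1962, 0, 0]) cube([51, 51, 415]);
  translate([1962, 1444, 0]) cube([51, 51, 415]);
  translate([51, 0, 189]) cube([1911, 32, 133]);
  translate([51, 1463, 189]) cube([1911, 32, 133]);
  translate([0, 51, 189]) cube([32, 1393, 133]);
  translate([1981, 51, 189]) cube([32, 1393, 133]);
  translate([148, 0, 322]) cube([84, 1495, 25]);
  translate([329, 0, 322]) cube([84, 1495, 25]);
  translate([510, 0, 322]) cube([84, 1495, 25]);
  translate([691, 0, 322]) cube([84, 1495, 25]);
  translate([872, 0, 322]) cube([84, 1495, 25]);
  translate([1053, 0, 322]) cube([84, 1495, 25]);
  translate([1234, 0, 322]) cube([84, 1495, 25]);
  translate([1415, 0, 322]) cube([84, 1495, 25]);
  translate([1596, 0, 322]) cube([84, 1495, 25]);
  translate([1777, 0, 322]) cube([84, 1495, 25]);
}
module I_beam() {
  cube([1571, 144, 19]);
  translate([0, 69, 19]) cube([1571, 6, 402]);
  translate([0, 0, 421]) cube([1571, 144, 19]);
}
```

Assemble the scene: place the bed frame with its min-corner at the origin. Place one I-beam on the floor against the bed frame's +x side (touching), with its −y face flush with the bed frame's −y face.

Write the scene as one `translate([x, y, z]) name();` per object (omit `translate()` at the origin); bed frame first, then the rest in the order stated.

bed_frame();
translate([2013, 0, 0]) I_beam();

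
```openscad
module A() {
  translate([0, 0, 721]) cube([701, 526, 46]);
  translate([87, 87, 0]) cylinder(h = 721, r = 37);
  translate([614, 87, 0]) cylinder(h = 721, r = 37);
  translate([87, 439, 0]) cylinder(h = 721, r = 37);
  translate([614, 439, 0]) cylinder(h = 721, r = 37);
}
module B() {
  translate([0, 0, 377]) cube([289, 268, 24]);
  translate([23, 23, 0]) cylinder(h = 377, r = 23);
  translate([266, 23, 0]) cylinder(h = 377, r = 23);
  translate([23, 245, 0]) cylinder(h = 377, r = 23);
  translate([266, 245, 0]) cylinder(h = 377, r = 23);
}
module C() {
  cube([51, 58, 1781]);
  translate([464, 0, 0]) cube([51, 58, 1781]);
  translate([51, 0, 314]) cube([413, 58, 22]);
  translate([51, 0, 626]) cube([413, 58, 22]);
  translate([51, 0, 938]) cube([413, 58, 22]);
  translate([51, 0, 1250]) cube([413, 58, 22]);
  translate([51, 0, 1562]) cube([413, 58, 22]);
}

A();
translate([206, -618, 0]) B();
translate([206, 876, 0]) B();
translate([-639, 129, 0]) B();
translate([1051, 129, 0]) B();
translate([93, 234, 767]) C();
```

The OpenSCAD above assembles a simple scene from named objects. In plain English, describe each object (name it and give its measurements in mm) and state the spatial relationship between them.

A is a table: top 701 mm (x) × 526 mm (y), 46 mm thick, upper face at z = 767 mm, on four round legs of 74 mm diameter, each leg's bounding box inset 50 mm from the nearest pair of top edges, running from z = 0 to the bottom of the top.

B is a four-legged stool. The seat is 289×268 mm, 24 mm thick, top at z = 401 mm. It stands on four round legs, each 46 mm in diameter, from z = 0 to the seat underside, each leg's axis is inset half a diameter from the nearest pair of seat edges (so the leg's bounding box is flush with the corner).

C is a straight ladder. Two 51×58 mm vertical rails, 1781 mm tall, stand 515 mm apart (outside-to-outside) with their front faces coplanar on the −y side. 5 rungs, each 58 mm deep and 22 mm tall, span between the inner faces of the rails, front faces flush with the rails. The lowest rung's underside is at z = 314 mm and rungs are spaced 312 mm apart (underside to underside).

Four stools sit around the table at the −y, +y, −x, +x sides. The ladder is on top of the table, centred.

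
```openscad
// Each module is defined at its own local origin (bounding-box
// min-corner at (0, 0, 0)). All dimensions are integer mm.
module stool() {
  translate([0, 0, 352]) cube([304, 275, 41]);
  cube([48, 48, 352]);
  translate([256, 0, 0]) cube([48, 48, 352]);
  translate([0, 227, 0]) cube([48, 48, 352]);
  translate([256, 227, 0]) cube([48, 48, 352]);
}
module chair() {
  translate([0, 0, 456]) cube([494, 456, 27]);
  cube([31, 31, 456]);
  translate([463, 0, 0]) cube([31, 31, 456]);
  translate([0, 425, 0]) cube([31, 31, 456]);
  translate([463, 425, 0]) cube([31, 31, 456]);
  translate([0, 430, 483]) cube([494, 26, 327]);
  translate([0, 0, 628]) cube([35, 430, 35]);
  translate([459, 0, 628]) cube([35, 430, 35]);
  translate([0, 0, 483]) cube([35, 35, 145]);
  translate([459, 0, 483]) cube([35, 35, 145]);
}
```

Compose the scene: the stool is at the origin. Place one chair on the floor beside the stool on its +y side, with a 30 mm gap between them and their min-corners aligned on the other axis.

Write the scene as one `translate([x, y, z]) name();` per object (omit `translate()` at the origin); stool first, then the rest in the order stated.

stool();
translate([0, 305, 0]) chair();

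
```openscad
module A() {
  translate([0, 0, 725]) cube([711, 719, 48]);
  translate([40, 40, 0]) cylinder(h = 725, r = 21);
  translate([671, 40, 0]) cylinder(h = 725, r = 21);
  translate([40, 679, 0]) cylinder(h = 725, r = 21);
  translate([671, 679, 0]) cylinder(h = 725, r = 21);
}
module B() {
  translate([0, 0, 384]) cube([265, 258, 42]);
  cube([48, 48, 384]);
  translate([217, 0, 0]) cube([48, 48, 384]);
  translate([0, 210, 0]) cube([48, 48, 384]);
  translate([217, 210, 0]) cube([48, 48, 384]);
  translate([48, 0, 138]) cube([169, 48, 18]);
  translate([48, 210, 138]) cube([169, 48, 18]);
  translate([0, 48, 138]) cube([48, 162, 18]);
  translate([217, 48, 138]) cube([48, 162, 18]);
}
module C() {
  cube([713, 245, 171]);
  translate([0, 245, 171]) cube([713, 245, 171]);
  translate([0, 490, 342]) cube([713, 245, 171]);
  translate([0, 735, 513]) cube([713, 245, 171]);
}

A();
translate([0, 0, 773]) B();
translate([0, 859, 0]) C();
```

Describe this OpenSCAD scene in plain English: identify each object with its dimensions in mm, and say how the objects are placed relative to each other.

A is a table: top 711 mm (x) × 719 mm (y), 48 mm thick, upper face at z = 773 mm, on four round legs of 42 mm diameter, each leg's bounding box inset 19 mm from the nearest pair of top edges, running from z = 0 to the bottom of the top.

B is a four-legged stool. The seat is a 265×258×42 mm slab whose top surface is at z = 426 mm; four square legs, each 48×48 mm in cross-section, run from the floor (z = 0) to the underside of the seat, each flush with a corner of the seat. Four stretchers, 48 mm wide and 18 mm tall, connect adjacent legs with their undersides at z = 138 mm, each running between the inner faces of the legs it joins and aligned with the legs' outer faces on the other axis.

C is a straight staircase of 4 solid steps. Each step is 713 mm wide (x), 245 mm deep (y, the going) and 171 mm tall (the rise). The first step rests on the floor; each subsequent step sits one going further in +y and one rise higher in +z, directly behind and above the previous step with no overlap.

The stool is on top of the table. The staircase is on the floor beside the table on its +y side.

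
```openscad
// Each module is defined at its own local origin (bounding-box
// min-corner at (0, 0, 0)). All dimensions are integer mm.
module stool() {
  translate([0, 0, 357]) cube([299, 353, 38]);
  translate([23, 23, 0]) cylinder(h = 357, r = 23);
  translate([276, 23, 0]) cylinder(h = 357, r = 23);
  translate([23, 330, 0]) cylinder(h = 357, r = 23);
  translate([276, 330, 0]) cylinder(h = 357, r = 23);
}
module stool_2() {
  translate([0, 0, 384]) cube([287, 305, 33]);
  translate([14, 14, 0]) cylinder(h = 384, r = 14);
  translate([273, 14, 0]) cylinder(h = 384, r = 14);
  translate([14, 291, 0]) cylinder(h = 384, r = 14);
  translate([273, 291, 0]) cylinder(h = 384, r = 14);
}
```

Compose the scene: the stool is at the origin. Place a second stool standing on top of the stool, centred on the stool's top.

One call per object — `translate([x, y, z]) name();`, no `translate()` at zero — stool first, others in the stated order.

stool();
translate([6, 24, 395]) stool_2();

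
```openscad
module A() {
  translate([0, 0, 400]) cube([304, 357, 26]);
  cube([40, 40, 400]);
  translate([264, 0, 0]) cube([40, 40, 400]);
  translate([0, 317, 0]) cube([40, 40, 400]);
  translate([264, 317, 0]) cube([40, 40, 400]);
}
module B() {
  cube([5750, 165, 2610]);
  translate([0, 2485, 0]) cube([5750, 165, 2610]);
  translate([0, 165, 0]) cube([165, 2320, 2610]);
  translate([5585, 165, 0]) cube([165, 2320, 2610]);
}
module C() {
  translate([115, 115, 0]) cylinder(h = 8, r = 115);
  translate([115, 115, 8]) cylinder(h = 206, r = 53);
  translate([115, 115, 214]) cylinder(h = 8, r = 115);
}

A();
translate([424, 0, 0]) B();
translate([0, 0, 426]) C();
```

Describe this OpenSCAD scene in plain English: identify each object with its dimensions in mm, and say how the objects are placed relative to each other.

A is a four-legged stool. The seat is a 304×357×26 mm slab whose top surface is at z = 426 mm; four square legs, each 40×40 mm in cross-section, run from the floor (z = 0) to the underside of the seat, each flush with a corner of the seat.

B is a box-shaped house frame (walls only): outside footprint 5750×2650 mm, wall height 2610 mm, wall thickness 165 mm. The two y-facing walls run the full x-width; the two x-facing walls fit between the inner faces of the y-facing walls.

C is a spool: two coaxial disc flanges of radius 115 mm and thickness 8 mm, joined by a core cylinder of radius 53 mm and height 206 mm. The lower flange rests on z = 0 and the three cylinders share a vertical axis.

The house frame is on the floor beside the stool on its +x side. The spool is on top of the stool.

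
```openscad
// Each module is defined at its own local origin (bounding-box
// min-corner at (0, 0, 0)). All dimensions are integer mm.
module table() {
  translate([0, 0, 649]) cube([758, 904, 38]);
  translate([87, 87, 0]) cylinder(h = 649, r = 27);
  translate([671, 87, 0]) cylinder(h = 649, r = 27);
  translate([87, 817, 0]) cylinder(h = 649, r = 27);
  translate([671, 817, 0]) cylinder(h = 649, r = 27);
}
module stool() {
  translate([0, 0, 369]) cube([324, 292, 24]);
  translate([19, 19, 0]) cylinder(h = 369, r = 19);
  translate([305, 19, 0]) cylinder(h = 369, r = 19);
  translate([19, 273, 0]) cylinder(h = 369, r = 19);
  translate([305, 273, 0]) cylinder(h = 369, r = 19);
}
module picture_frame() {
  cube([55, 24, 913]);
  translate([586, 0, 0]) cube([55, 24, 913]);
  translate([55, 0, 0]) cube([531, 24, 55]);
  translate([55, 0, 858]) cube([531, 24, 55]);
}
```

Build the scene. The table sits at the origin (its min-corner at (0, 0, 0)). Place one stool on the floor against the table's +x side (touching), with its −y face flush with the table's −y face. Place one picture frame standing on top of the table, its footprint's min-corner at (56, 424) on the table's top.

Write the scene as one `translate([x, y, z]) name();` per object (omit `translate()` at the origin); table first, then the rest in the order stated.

table();
translate([758, 0, 0]) stool();
translate([56, 424, 687]) picture_frame();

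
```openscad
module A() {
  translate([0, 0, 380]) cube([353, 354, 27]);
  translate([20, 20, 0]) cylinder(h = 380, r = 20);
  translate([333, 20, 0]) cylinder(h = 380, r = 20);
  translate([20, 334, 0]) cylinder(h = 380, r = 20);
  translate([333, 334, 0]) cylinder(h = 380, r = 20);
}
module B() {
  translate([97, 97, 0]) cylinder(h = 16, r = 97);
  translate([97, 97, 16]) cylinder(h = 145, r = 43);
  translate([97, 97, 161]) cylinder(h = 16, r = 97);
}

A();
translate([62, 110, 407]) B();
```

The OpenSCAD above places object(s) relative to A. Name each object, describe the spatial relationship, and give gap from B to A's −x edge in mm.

A is a stool. B is a spool. The spool is on top of the stool. The gap from the spool to the stool's −x edge is 62 mm.

The spool's min-x is at 62; the stool's min-x is 0; gap = 62 mm.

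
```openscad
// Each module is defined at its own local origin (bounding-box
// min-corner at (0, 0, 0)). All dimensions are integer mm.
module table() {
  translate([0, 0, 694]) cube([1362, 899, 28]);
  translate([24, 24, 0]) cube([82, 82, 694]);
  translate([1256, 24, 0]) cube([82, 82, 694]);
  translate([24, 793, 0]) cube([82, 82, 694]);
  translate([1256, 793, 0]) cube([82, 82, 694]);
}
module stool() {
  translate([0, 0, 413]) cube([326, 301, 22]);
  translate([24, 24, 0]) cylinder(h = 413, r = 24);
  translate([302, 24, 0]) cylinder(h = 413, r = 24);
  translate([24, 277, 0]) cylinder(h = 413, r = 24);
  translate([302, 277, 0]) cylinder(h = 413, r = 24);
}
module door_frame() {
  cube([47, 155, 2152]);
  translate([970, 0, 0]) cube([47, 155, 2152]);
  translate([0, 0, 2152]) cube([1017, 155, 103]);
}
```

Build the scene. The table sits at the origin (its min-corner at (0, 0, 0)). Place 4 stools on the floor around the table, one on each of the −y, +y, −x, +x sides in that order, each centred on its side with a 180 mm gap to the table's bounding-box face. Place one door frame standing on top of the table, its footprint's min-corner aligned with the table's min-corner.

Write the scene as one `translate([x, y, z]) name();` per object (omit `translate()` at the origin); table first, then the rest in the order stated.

table();
translate([518, -481, 0]) stool();
translate([518, 1079, 0]) stool();
translate([-506, 299, 0]) stool();
translate([1542, 299, 0]) stool();
translate([0, 0, 722]) door_frame();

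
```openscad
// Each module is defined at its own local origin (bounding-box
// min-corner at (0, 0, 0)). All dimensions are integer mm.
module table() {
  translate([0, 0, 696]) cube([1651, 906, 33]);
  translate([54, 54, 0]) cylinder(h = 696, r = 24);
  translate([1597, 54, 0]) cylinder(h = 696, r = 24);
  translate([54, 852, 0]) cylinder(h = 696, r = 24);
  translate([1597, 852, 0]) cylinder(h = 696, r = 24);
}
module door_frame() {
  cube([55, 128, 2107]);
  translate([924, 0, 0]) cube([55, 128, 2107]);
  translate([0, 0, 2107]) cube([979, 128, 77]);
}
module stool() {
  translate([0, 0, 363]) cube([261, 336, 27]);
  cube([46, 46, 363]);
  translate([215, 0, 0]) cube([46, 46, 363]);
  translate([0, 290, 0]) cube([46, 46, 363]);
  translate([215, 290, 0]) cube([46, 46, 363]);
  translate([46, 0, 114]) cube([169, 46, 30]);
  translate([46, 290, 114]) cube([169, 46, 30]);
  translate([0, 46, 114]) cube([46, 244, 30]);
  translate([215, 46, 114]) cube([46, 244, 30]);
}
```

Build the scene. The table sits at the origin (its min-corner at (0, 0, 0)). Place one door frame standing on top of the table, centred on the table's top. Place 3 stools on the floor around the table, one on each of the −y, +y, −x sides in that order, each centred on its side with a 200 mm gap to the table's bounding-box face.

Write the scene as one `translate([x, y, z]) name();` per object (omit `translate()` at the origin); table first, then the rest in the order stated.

table();
translate([336, 389, 729]) door_frame();
translate([695, -536, 0]) stool();
translate([695, 1106, 0]) stool();
translate([-461, 285, 0]) stool();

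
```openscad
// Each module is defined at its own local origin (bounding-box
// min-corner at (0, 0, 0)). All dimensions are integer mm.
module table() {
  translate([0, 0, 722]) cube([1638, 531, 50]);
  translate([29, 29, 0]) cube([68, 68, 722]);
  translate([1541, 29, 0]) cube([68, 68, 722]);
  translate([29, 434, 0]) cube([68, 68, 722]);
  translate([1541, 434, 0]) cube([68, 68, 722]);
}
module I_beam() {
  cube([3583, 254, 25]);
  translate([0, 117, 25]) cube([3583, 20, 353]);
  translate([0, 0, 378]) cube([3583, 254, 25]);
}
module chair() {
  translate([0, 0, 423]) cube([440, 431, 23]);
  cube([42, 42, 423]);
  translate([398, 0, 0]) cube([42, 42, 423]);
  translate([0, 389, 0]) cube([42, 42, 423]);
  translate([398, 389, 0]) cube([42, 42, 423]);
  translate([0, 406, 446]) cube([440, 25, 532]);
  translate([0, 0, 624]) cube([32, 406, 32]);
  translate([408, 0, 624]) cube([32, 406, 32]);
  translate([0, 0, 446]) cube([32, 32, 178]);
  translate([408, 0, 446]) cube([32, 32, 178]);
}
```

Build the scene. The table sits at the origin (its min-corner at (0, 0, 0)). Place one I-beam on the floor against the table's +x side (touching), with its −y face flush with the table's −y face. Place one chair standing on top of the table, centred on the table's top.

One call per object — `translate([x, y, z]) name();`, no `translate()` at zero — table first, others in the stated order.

table();
translate([1638, 0, 0]) I_beam();
translate([599, 50, 772]) chair();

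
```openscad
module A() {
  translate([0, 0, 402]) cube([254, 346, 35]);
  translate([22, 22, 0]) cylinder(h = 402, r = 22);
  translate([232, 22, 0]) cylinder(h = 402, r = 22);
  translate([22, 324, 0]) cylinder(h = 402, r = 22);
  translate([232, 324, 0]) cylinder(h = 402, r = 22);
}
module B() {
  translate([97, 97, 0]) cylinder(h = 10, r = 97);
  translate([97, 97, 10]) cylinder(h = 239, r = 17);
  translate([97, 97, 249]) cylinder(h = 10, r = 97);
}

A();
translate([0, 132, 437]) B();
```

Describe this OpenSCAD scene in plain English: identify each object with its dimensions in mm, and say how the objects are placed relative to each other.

A is a four-legged stool. The seat is a 254×346×35 mm slab whose top surface is at z = 437 mm; four round legs, each 44 mm in diameter, run from the floor (z = 0) to the underside of the seat, each leg's axis is inset half a diameter from the nearest pair of seat edges (so the leg's bounding box is flush with the corner).

B is a spool: two coaxial disc flanges of radius 97 mm and thickness 10 mm, joined by a core cylinder of radius 17 mm and height 239 mm. The lower flange rests on z = 0 and the three cylinders share a vertical axis.

The spool is on top of the stool.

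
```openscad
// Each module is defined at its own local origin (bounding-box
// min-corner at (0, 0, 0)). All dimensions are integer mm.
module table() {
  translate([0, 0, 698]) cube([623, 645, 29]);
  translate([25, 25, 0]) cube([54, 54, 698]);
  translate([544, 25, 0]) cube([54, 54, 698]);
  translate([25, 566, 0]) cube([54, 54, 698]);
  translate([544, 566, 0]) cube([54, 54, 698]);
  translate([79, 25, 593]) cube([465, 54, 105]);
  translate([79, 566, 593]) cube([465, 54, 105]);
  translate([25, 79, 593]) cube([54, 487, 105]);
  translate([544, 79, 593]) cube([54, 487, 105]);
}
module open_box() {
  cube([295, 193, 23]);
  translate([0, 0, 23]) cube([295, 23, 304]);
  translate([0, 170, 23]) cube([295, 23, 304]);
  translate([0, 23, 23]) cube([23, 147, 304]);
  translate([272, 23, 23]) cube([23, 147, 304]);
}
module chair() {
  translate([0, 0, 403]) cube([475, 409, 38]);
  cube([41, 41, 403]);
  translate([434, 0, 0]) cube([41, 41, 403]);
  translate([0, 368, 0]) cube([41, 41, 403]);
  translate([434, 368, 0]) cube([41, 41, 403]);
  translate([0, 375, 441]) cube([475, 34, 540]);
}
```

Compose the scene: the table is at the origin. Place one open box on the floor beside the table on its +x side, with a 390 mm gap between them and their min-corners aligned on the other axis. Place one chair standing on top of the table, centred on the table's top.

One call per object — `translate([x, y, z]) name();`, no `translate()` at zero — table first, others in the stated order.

table();
translate([1013, 0, 0]) open_box();
translate([74, 118, 727]) chair();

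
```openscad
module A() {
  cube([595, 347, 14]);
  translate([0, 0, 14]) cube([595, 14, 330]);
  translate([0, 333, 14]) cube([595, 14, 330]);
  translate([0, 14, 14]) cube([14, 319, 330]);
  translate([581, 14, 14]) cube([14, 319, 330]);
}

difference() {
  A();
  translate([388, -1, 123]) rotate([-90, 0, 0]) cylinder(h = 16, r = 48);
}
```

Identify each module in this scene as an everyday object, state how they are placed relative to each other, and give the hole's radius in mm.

The subtracted cylinder has r = 48 mm.

A is an open box. The open box has a circular hole through its front wall. The hole's radius is 48 mm.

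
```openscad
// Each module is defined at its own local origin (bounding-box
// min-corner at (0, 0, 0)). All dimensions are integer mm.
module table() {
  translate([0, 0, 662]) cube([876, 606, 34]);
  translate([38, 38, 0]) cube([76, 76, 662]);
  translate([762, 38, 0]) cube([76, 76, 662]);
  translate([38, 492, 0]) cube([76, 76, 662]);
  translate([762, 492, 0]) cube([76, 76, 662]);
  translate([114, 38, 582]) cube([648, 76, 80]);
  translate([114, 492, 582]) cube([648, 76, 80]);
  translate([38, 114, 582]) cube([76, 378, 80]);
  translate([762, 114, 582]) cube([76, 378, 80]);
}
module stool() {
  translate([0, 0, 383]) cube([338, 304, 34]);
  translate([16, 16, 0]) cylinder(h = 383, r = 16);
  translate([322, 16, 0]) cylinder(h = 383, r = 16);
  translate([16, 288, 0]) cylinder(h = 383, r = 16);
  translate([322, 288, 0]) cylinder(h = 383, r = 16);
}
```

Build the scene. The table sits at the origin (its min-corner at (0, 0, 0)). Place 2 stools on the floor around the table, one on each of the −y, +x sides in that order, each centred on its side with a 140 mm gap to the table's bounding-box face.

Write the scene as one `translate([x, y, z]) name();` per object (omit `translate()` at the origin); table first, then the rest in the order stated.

table();
translate([269, -444, 0]) stool();
translate([1016, 151, 0]) stool();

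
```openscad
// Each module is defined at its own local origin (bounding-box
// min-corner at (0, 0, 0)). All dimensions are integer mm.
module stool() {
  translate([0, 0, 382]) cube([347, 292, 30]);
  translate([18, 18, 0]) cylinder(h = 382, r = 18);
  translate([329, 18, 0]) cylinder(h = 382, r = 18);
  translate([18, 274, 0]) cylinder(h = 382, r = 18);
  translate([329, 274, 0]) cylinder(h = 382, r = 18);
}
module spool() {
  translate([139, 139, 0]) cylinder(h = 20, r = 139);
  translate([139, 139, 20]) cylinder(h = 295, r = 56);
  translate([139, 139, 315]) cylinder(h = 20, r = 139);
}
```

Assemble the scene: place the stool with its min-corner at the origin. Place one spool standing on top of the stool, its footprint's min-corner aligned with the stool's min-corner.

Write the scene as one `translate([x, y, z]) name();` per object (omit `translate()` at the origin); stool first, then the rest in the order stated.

stool();
translate([0, 0, 412]) spool();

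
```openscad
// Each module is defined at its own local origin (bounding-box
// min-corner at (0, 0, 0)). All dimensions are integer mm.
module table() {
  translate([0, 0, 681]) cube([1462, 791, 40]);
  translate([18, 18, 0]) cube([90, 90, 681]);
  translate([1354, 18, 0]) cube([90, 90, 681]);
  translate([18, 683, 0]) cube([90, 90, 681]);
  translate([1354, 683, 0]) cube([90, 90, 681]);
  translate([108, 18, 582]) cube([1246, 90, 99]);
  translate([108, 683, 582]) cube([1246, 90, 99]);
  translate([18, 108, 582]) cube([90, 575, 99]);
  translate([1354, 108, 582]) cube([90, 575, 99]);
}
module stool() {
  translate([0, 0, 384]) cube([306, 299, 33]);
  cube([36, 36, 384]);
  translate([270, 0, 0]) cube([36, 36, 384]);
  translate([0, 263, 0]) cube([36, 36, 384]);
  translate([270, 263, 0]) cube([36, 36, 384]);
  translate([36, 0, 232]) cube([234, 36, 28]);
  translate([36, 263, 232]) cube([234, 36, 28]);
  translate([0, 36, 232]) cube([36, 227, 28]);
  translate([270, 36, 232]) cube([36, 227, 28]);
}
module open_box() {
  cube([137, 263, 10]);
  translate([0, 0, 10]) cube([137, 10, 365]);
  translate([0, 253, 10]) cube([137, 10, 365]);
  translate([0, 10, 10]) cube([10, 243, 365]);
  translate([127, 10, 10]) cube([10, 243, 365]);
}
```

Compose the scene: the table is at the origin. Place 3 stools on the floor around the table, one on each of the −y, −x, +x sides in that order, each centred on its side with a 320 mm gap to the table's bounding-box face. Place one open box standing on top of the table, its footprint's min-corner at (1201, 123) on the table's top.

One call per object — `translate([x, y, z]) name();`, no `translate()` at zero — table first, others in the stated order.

table();
translate([578, -619, 0]) stool();
translate([-626, 246, 0]) stool();
translate([1782, 246, 0]) stool();
translate([1201, 123, 721]) open_box();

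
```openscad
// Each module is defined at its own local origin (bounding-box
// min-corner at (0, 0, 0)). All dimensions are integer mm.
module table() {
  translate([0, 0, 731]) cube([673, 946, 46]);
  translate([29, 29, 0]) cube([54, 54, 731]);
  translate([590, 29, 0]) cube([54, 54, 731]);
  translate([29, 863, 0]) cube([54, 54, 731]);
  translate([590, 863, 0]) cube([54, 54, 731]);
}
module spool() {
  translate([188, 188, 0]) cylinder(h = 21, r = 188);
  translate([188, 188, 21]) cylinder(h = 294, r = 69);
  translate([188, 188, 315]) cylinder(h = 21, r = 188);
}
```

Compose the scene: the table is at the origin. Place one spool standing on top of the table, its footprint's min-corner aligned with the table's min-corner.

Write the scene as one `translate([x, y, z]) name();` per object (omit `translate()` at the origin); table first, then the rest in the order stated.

table();
translate([0, 0, 777]) spool();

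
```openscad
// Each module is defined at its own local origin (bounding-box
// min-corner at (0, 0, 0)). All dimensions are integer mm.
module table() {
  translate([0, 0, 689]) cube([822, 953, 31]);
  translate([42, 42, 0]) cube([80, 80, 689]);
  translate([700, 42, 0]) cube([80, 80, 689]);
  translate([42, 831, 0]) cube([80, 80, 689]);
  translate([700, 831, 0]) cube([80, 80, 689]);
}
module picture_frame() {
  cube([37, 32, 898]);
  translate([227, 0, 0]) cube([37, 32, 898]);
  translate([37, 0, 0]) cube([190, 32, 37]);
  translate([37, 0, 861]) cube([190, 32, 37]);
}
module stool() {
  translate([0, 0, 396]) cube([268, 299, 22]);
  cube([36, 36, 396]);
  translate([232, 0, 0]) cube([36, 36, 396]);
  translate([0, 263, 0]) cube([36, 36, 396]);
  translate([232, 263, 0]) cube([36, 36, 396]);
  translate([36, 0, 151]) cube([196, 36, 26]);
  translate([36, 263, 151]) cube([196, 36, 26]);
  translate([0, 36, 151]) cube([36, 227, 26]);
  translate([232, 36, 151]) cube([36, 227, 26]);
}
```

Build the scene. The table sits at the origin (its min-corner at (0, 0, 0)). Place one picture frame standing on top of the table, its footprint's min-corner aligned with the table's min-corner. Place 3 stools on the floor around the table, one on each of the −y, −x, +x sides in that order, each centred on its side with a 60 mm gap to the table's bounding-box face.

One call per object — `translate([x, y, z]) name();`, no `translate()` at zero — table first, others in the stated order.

table();
translate([0, 0, 720]) picture_frame();
translate([277, -359, 0]) stool();
translate([-328, 327, 0]) stool();
translate([882, 327, 0]) stool();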